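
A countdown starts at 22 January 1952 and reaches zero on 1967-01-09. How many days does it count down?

5466

Jan 22, 1952 → Jan 22, 1953: 366 days (Feb 29, 1952 is in that span).
Jan 22, 1953 → Jan 22, 1954: 365 days.
Jan 22, 1954 → Jan 22, 1955: 365 days.
Jan 22, 1955 → Jan 22, 1956: 365 days.
Jan 22, 1956 → Jan 22, 1957: 366 days (Feb 29, 1956 is in that span).
Jan 22, 1957 → Jan 22, 1958: 365 days.
Jan 22, 1958 → Jan 22, 1959: 365 days.
Jan 22, 1959 → Jan 22, 1960: 365 days.
Jan 22, 1960 → Jan 22, 1961: 366 days (Feb 29, 1960 is in that span).
Jan 22, 1961 → Jan 22, 1962: 365 days.
Jan 22, 1962 → Jan 22, 1963: 365 days.
Jan 22, 1963 → Jan 22, 1964: 365 days.
Jan 22, 1964 → Jan 22, 1965: 366 days (Feb 29, 1964 is in that span).
Jan 22, 1965 → Jan 22, 1966: 365 days.
Jan 22, 1966 → Feb 22, 1966: 31 days (January has 31).
Feb 22, 1966 → Mar 22, 1966: 28 days (February has 28).
Mar 22, 1966 → Apr 22, 1966: 31 days (March has 31).
Apr 22, 1966 → May 22, 1966: 30 days (April has 30).
May 22, 1966 → Jun 22, 1966: 31 days (May has 31).
Jun 22, 1966 → Jul 22, 1966: 30 days (June has 30).
Jul 22, 1966 → Aug 22, 1966: 31 days (July has 31).
Aug 22, 1966 → Sep 22, 1966: 31 days (August has 31).
Sep 22, 1966 → Oct 22, 1966: 30 days (September has 30).
Oct 22, 1966 → Nov 22, 1966: 31 days (October has 31).
Nov 22, 1966 → Dec 22, 1966: 30 days (November has 30).
Dec 22, 1966 → Jan 9, 1967: 18 days.
Total: 5466 days.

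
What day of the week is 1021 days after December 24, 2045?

Dec 24, 2045 is a Sunday.
1021 mod 7 = 6, so 1021 days after a Sunday is Sunday + 6 = Saturday.

Saturday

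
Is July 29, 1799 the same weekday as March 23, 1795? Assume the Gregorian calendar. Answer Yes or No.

From Mar 23, 1795 to Jul 29, 1799 is 1589 days.
1589 mod 7 = 0, so they are the same weekday.
(Mar 23, 1795 is a Monday; Jul 29, 1799 is a Monday.)

Yes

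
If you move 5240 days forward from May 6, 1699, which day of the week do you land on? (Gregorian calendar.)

May 6, 1699 is a Wednesday.
5240 mod 7 = 4, so 5240 days after a Wednesday is Wednesday + 4 = Sunday.

Sunday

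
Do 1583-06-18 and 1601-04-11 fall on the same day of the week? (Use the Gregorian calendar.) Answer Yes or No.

From Jun 18, 1583 to Apr 11, 1601 is 6507 days.
6507 mod 7 = 4, so they are different weekdays.
(Jun 18, 1583 is a Saturday; Apr 11, 1601 is a Wednesday.)

No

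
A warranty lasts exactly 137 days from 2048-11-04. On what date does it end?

March 21, 2049

Nov has 30 days: +27 → Dec 1, 2048 (110 left).
Dec has 31 days: +31 → Jan 1, 2049 (79 left).
Jan has 31 days: +31 → Feb 1, 2049 (48 left).
Feb has 28 days: +28 → Mar 1, 2049 (20 left).
+20 → Mar 21, 2049.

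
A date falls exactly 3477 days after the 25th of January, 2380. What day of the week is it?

First find the weekday of Jan 25, 2380. Doomsday rule: the anchor day for the 2300s is Wednesday. For year 80: 80÷12 = 6 r 8, and 8÷4 = 2, so 6+8+2 = 16.
Wednesday + 16 ≡ Friday — that's 2380's doomsday.
In January the doomsday date is Jan 4 (2380 is a leap year (divisible by 4)).
Jan 25 is 21 days after Jan 4; 21 mod 7 = 0, so Friday + 0 = Friday.
3477 mod 7 = 5, so 3477 days after a Friday is Friday + 5 = Wednesday.

Wednesday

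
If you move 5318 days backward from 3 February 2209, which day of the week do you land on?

Feb 3, 2209 is a Friday.
5318 mod 7 = 5, so 5318 days before a Friday is Friday − 5 = Sunday.

Sunday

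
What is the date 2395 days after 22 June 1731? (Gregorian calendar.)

+366 (one year; includes Feb 29, 1732) → Jun 22, 1732 (2029 left).
+365 (one year) → Jun 22, 1733 (1664 left).
+365 (one year) → Jun 22, 1734 (1299 left).
+365 (one year) → Jun 22, 1735 (934 left).
+366 (one year; includes Feb 29, 1736) → Jun 22, 1736 (568 left).
+365 (one year) → Jun 22, 1737 (203 left).
Jun has 30 days: +9 → Jul 1, 1737 (194 left).
Jul has 31 days: +31 → Aug 1, 1737 (163 left).
Aug has 31 days: +31 → Sep 1, 1737 (132 left).
Sep has 30 days: +30 → Oct 1, 1737 (102 left).
Oct has 31 days: +31 → Nov 1, 1737 (71 left).
Nov has 30 days: +30 → Dec 1, 1737 (41 left).
Dec has 31 days: +31 → Jan 1, 1738 (10 left).
+10 → Jan 11, 1738.

January 11, 1738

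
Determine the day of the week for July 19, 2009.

Sunday

January 1, 2009 is a Thursday.
Jan 1, 2009 → Feb 1, 2009: 31 days (January has 31).
Feb 1, 2009 → Mar 1, 2009: 28 days (February has 28).
Mar 1, 2009 → Apr 1, 2009: 31 days (March has 31).
Apr 1, 2009 → May 1, 2009: 30 days (April has 30).
May 1, 2009 → Jun 1, 2009: 31 days (May has 31).
Jun 1, 2009 → Jul 1, 2009: 30 days (June has 30).
Jul 1, 2009 → Jul 19, 2009: 18 days.
Total: 199 days.
199 mod 7 = 3, so Thursday + 3 = Sunday.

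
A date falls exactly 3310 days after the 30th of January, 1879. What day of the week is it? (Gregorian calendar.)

Jan 30, 1879 is a Thursday.
3310 mod 7 = 6, so 3310 days after a Thursday is Thursday + 6 = Wednesday.

Wednesday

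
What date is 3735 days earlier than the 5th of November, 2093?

August 15, 2083

−365 (one year) → Nov 5, 2092 (3370 left).
−366 (one year; includes Feb 29, 2092) → Nov 5, 2091 (3004 left).
−365 (one year) → Nov 5, 2090 (2639 left).
−365 (one year) → Nov 5, 2089 (2274 left).
−365 (one year) → Nov 5, 2088 (1909 left).
−366 (one year; includes Feb 29, 2088) → Nov 5, 2087 (1543 left).
−365 (one year) → Nov 5, 2086 (1178 left).
−365 (one year) → Nov 5, 2085 (813 left).
−365 (one year) → Nov 5, 2084 (448 left).
−366 (one year; includes Feb 29, 2084) → Nov 5, 2083 (82 left).
−5 → Oct 31, 2083 (end of Oct, 31 days; 77 left).
−31 → Sep 30, 2083 (end of Sep, 30 days; 46 left).
−30 → Aug 31, 2083 (end of Aug, 31 days; 16 left).
−16 → Aug 15, 2083.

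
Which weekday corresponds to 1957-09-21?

Doomsday rule: the anchor day for the 1900s is Wednesday. For year 57: 57÷12 = 4 r 9, and 9÷4 = 2, so 4+9+2 = 15.
Wednesday + 15 ≡ Thursday — that's 1957's doomsday.
In September the doomsday date is Sep 5.
Sep 21 is 16 days after Sep 5; 16 mod 7 = 2, so Thursday + 2 = Saturday.

Saturday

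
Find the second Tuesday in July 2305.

July 11, 2305

July 1, 2305 is a Saturday.
The first Tuesday is therefore July 4 (3 days later).
The second Tuesday is 4 + 1×7 = July 11.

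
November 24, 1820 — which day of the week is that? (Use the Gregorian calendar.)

Doomsday rule: the anchor day for the 1800s is Friday. For year 20: 20÷12 = 1 r 8, and 8÷4 = 2, so 1+8+2 = 11.
Friday + 11 ≡ Tuesday — that's 1820's doomsday.
In November the doomsday date is Nov 7.
Nov 24 is 17 days after Nov 7; 17 mod 7 = 3, so Tuesday + 3 = Friday.

Friday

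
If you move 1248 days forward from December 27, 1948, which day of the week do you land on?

Wednesday

Dec 27, 1948 is a Monday.
1248 mod 7 = 2, so 1248 days after a Monday is Monday + 2 = Wednesday.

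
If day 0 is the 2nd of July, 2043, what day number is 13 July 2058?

Jul 2, 2043 → Jul 2, 2044: 366 days (Feb 29, 2044 is in that span).
Jul 2, 2044 → Jul 2, 2045: 365 days.
Jul 2, 2045 → Jul 2, 2046: 365 days.
Jul 2, 2046 → Jul 2, 2047: 365 days.
Jul 2, 2047 → Jul 2, 2048: 366 days (Feb 29, 2048 is in that span).
Jul 2, 2048 → Jul 2, 2049: 365 days.
Jul 2, 2049 → Jul 2, 2050: 365 days.
Jul 2, 2050 → Jul 2, 2051: 365 days.
Jul 2, 2051 → Jul 2, 2052: 366 days (Feb 29, 2052 is in that span).
Jul 2, 2052 → Jul 2, 2053: 365 days.
Jul 2, 2053 → Jul 2, 2054: 365 days.
Jul 2, 2054 → Jul 2, 2055: 365 days.
Jul 2, 2055 → Jul 2, 2056: 366 days (Feb 29, 2056 is in that span).
Jul 2, 2056 → Jul 2, 2057: 365 days.
Jul 2, 2057 → Aug 2, 2057: 31 days (July has 31).
Aug 2, 2057 → Sep 2, 2057: 31 days (August has 31).
Sep 2, 2057 → Oct 2, 2057: 30 days (September has 30).
Oct 2, 2057 → Nov 2, 2057: 31 days (October has 31).
Nov 2, 2057 → Dec 2, 2057: 30 days (November has 30).
Dec 2, 2057 → Jan 2, 2058: 31 days (December has 31).
Jan 2, 2058 → Feb 2, 2058: 31 days (January has 31).
Feb 2, 2058 → Mar 2, 2058: 28 days (February has 28).
Mar 2, 2058 → Apr 2, 2058: 31 days (March has 31).
Apr 2, 2058 → May 2, 2058: 30 days (April has 30).
May 2, 2058 → Jun 2, 2058: 31 days (May has 31).
Jun 2, 2058 → Jul 2, 2058: 30 days (June has 30).
Jul 2, 2058 → Jul 13, 2058: 11 days.
Total: 5490 days.

5490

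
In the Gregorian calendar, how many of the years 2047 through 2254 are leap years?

50

Multiples of 4 in [2047,2254]: 52.
Of those, multiples of 100: 2 (not leap unless ÷400).
Multiples of 400: 0.
Leap years = 52 − 2 + 0 = 50.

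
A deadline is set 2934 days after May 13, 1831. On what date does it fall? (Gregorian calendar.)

May 25, 1839

+366 (one year; includes Feb 29, 1832) → May 13, 1832 (2568 left).
+365 (one year) → May 13, 1833 (2203 left).
+365 (one year) → May 13, 1834 (1838 left).
+365 (one year) → May 13, 1835 (1473 left).
+366 (one year; includes Feb 29, 1836) → May 13, 1836 (1107 left).
+365 (one year) → May 13, 1837 (742 left).
+365 (one year) → May 13, 1838 (377 left).
May has 31 days: +19 → Jun 1, 1838 (358 left).
Jun has 30 days: +30 → Jul 1, 1838 (328 left).
Jul has 31 days: +31 → Aug 1, 1838 (297 left).
Aug has 31 days: +31 → Sep 1, 1838 (266 left).
Sep has 30 days: +30 → Oct 1, 1838 (236 left).
Oct has 31 days: +31 → Nov 1, 1838 (205 left).
Nov has 30 days: +30 → Dec 1, 1838 (175 left).
Dec has 31 days: +31 → Jan 1, 1839 (144 left).
Jan has 31 days: +31 → Feb 1, 1839 (113 left).
Feb has 28 days: +28 → Mar 1, 1839 (85 left).
Mar has 31 days: +31 → Apr 1, 1839 (54 left).
Apr has 30 days: +30 → May 1, 1839 (24 left).
+24 → May 25, 1839.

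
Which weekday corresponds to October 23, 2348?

Saturday

Doomsday rule: the anchor day for the 2300s is Wednesday. For year 48: 48÷12 = 4 r 0, and 0÷4 = 0, so 4+0+0 = 4.
Wednesday + 4 ≡ Sunday — that's 2348's doomsday.
In October the doomsday date is Oct 10.
Oct 23 is 13 days after Oct 10; 13 mod 7 = 6, so Sunday + 6 = Saturday.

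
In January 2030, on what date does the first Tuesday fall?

January 1, 2030 is a Tuesday.
The first Tuesday is therefore January 1 (same day).

January 1, 2030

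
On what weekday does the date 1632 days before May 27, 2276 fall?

Friday

First find the weekday of May 27, 2276. Doomsday rule: the anchor day for the 2200s is Friday. For year 76: 76÷12 = 6 r 4, and 4÷4 = 1, so 6+4+1 = 11.
Friday + 11 ≡ Tuesday — that's 2276's doomsday.
In May the doomsday date is May 9.
May 27 is 18 days after May 9; 18 mod 7 = 4, so Tuesday + 4 = Saturday.
1632 mod 7 = 1, so 1632 days before a Saturday is Saturday − 1 = Friday.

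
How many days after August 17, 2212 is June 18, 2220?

2862

Aug 17, 2212 → Aug 17, 2213: 365 days.
Aug 17, 2213 → Aug 17, 2214: 365 days.
Aug 17, 2214 → Aug 17, 2215: 365 days.
Aug 17, 2215 → Aug 17, 2216: 366 days (Feb 29, 2216 is in that span).
Aug 17, 2216 → Aug 17, 2217: 365 days.
Aug 17, 2217 → Aug 17, 2218: 365 days.
Aug 17, 2218 → Aug 17, 2219: 365 days.
Aug 17, 2219 → Sep 17, 2219: 31 days (August has 31).
Sep 17, 2219 → Oct 17, 2219: 30 days (September has 30).
Oct 17, 2219 → Nov 17, 2219: 31 days (October has 31).
Nov 17, 2219 → Dec 17, 2219: 30 days (November has 30).
Dec 17, 2219 → Jan 17, 2220: 31 days (December has 31).
Jan 17, 2220 → Feb 17, 2220: 31 days (January has 31).
Feb 17, 2220 → Mar 17, 2220: 29 days (February has 29).
Mar 17, 2220 → Apr 17, 2220: 31 days (March has 31).
Apr 17, 2220 → May 17, 2220: 30 days (April has 30).
May 17, 2220 → Jun 17, 2220: 31 days (May has 31).
Jun 17, 2220 → Jun 18, 2220: 1 days.
Total: 2862 days.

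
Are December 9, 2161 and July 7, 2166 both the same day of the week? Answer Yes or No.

From Dec 9, 2161 to Jul 7, 2166 is 1671 days.
1671 mod 7 = 5, so they are different weekdays.
(Dec 9, 2161 is a Wednesday; Jul 7, 2166 is a Monday.)

No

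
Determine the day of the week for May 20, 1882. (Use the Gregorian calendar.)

Doomsday rule: the anchor day for the 1800s is Friday. For year 82: 82÷12 = 6 r 10, and 10÷4 = 2, so 6+10+2 = 18.
Friday + 18 ≡ Tuesday — that's 1882's doomsday.
In May the doomsday date is May 9.
May 20 is 11 days after May 9; 11 mod 7 = 4, so Tuesday + 4 = Saturday.

Saturday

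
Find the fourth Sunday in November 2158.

November 1, 2158 is a Wednesday.
The first Sunday is therefore November 5 (4 days later).
The fourth Sunday is 5 + 3×7 = November 26.

November 26, 2158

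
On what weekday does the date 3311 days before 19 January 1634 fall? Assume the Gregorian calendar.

Jan 19, 1634 is a Thursday.
3311 mod 7 = 0, so 3311 days before a Thursday is Thursday − 0 = Thursday.

Thursday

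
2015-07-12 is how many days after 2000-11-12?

5355

Nov 12, 2000 → Nov 12, 2001: 365 days.
Nov 12, 2001 → Nov 12, 2002: 365 days.
Nov 12, 2002 → Nov 12, 2003: 365 days.
Nov 12, 2003 → Nov 12, 2004: 366 days (Feb 29, 2004 is in that span).
Nov 12, 2004 → Nov 12, 2005: 365 days.
Nov 12, 2005 → Nov 12, 2006: 365 days.
Nov 12, 2006 → Nov 12, 2007: 365 days.
Nov 12, 2007 → Nov 12, 2008: 366 days (Feb 29, 2008 is in that span).
Nov 12, 2008 → Nov 12, 2009: 365 days.
Nov 12, 2009 → Nov 12, 2010: 365 days.
Nov 12, 2010 → Nov 12, 2011: 365 days.
Nov 12, 2011 → Nov 12, 2012: 366 days (Feb 29, 2012 is in that span).
Nov 12, 2012 → Nov 12, 2013: 365 days.
Nov 12, 2013 → Nov 12, 2014: 365 days.
Nov 12, 2014 → Dec 12, 2014: 30 days (November has 30).
Dec 12, 2014 → Jan 12, 2015: 31 days (December has 31).
Jan 12, 2015 → Feb 12, 2015: 31 days (January has 31).
Feb 12, 2015 → Mar 12, 2015: 28 days (February has 28).
Mar 12, 2015 → Apr 12, 2015: 31 days (March has 31).
Apr 12, 2015 → May 12, 2015: 30 days (April has 30).
May 12, 2015 → Jun 12, 2015: 31 days (May has 31).
Jun 12, 2015 → Jul 12, 2015: 30 days.
Total: 5355 days.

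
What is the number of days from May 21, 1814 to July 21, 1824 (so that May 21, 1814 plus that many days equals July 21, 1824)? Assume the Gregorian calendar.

May 21, 1814 → May 21, 1815: 365 days.
May 21, 1815 → May 21, 1816: 366 days (Feb 29, 1816 is in that span).
May 21, 1816 → May 21, 1817: 365 days.
May 21, 1817 → May 21, 1818: 365 days.
May 21, 1818 → May 21, 1819: 365 days.
May 21, 1819 → May 21, 1820: 366 days (Feb 29, 1820 is in that span).
May 21, 1820 → May 21, 1821: 365 days.
May 21, 1821 → May 21, 1822: 365 days.
May 21, 1822 → May 21, 1823: 365 days.
May 21, 1823 → May 21, 1824: 366 days (Feb 29, 1824 is in that span).
May 21, 1824 → Jun 21, 1824: 31 days (May has 31).
Jun 21, 1824 → Jul 21, 1824: 30 days.
Total: 3714 days.

3714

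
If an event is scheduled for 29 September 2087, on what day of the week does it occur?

Monday

Doomsday rule: the anchor day for the 2000s is Tuesday. For year 87: 87÷12 = 7 r 3, and 3÷4 = 0, so 7+3+0 = 10.
Tuesday + 10 ≡ Friday — that's 2087's doomsday.
In September the doomsday date is Sep 5.
Sep 29 is 24 days after Sep 5; 24 mod 7 = 3, so Friday + 3 = Monday.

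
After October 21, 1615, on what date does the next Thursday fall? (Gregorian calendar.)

Oct 21, 1615 is a Wednesday.
From Wednesday to the next Thursday is 1 day.
Oct 21, 1615 + 1 = Oct 22, 1615.

October 22, 1615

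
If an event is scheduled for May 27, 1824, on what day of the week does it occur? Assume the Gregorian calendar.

Doomsday rule: the anchor day for the 1800s is Friday. For year 24: 24÷12 = 2 r 0, and 0÷4 = 0, so 2+0+0 = 2.
Friday + 2 ≡ Sunday — that's 1824's doomsday.
In May the doomsday date is May 9.
May 27 is 18 days after May 9; 18 mod 7 = 4, so Sunday + 4 = Thursday.

Thursday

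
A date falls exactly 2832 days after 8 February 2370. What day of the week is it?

Feb 8, 2370 is a Sunday.
2832 mod 7 = 4, so 2832 days after a Sunday is Sunday + 4 = Thursday.

Thursday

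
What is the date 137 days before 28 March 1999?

November 11, 1998

−28 → Feb 28, 1999 (end of Feb, 28 days; 109 left).
−28 → Jan 31, 1999 (end of Jan, 31 days; 81 left).
−31 → Dec 31, 1998 (end of Dec, 31 days; 50 left).
−31 → Nov 30, 1998 (end of Nov, 30 days; 19 left).
−19 → Nov 11, 1998.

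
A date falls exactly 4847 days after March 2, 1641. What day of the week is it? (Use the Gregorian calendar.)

First find the weekday of Mar 2, 1641. Doomsday rule: the anchor day for the 1600s is Tuesday. For year 41: 41÷12 = 3 r 5, and 5÷4 = 1, so 3+5+1 = 9.
Tuesday + 9 ≡ Thursday — that's 1641's doomsday.
In March the doomsday date is Mar 14.
Mar 2 is 12 days before Mar 14; 12 mod 7 = 5, so Thursday − 5 = Saturday.
4847 mod 7 = 3, so 4847 days after a Saturday is Saturday + 3 = Tuesday.

Tuesday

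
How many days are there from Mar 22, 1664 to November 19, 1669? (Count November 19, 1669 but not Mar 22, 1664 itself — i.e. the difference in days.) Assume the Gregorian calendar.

Mar 22, 1664 → Mar 22, 1665: 365 days.
Mar 22, 1665 → Mar 22, 1666: 365 days.
Mar 22, 1666 → Mar 22, 1667: 365 days.
Mar 22, 1667 → Mar 22, 1668: 366 days (Feb 29, 1668 is in that span).
Mar 22, 1668 → Mar 22, 1669: 365 days.
Mar 22, 1669 → Apr 22, 1669: 31 days (March has 31).
Apr 22, 1669 → May 22, 1669: 30 days (April has 30).
May 22, 1669 → Jun 22, 1669: 31 days (May has 31).
Jun 22, 1669 → Jul 22, 1669: 30 days (June has 30).
Jul 22, 1669 → Aug 22, 1669: 31 days (July has 31).
Aug 22, 1669 → Sep 22, 1669: 31 days (August has 31).
Sep 22, 1669 → Oct 22, 1669: 30 days (September has 30).
Oct 22, 1669 → Nov 19, 1669: 28 days.
Total: 2068 days.

2068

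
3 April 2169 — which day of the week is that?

Monday

January 1, 2169 is a Sunday.
Jan 1, 2169 → Feb 1, 2169: 31 days (January has 31).
Feb 1, 2169 → Mar 1, 2169: 28 days (February has 28).
Mar 1, 2169 → Apr 1, 2169: 31 days (March has 31).
Apr 1, 2169 → Apr 3, 2169: 2 days.
Total: 92 days.
92 mod 7 = 1, so Sunday + 1 = Monday.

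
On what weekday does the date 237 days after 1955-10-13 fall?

First find the weekday of Oct 13, 1955. Doomsday rule: the anchor day for the 1900s is Wednesday. For year 55: 55÷12 = 4 r 7, and 7÷4 = 1, so 4+7+1 = 12.
Wednesday + 12 ≡ Monday — that's 1955's doomsday.
In October the doomsday date is Oct 10.
Oct 13 is 3 days after Oct 10; 3 mod 7 = 3, so Monday + 3 = Thursday.
237 mod 7 = 6, so 237 days after a Thursday is Thursday + 6 = Wednesday.

Wednesday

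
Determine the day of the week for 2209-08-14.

Monday

Doomsday rule: the anchor day for the 2200s is Friday. For year 09: 9÷12 = 0 r 9, and 9÷4 = 2, so 0+9+2 = 11.
Friday + 11 ≡ Tuesday — that's 2209's doomsday.
In August the doomsday date is Aug 8.
Aug 14 is 6 days after Aug 8; 6 mod 7 = 6, so Tuesday + 6 = Monday.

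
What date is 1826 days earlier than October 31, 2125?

−365 (one year) → Oct 31, 2124 (1461 left).
−366 (one year; includes Feb 29, 2124) → Oct 31, 2123 (1095 left).
−365 (one year) → Oct 31, 2122 (730 left).
−365 (one year) → Oct 31, 2121 (365 left).
−31 → Sep 30, 2121 (end of Sep, 30 days; 334 left).
−30 → Aug 31, 2121 (end of Aug, 31 days; 304 left).
−31 → Jul 31, 2121 (end of Jul, 31 days; 273 left).
−31 → Jun 30, 2121 (end of Jun, 30 days; 242 left).
−30 → May 31, 2121 (end of May, 31 days; 212 left).
−31 → Apr 30, 2121 (end of Apr, 30 days; 181 left).
−30 → Mar 31, 2121 (end of Mar, 31 days; 151 left).
−31 → Feb 28, 2121 (end of Feb, 28 days; 120 left).
−28 → Jan 31, 2121 (end of Jan, 31 days; 92 left).
−31 → Dec 31, 2120 (end of Dec, 31 days; 61 left).
−31 → Nov 30, 2120 (end of Nov, 30 days; 30 left).
−30 → Oct 31, 2120 (end of Oct, 31 days; 0 left).

October 31, 2120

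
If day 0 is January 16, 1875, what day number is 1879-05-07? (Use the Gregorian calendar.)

Jan 16, 1875 → Jan 16, 1876: 365 days.
Jan 16, 1876 → Jan 16, 1877: 366 days (Feb 29, 1876 is in that span).
Jan 16, 1877 → Jan 16, 1878: 365 days.
Jan 16, 1878 → Jan 16, 1879: 365 days.
Jan 16, 1879 → Feb 16, 1879: 31 days (January has 31).
Feb 16, 1879 → Mar 16, 1879: 28 days (February has 28).
Mar 16, 1879 → Apr 16, 1879: 31 days (March has 31).
Apr 16, 1879 → May 7, 1879: 21 days.
Total: 1572 days.

1572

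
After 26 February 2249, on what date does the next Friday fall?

March 2, 2249

Feb 26, 2249 is a Monday.
From Monday to the next Friday is 4 days.
Feb 26, 2249 + 4 = Mar 2, 2249.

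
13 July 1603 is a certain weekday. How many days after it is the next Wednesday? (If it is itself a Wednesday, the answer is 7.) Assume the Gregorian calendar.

3

Jul 13, 1603 is a Sunday.
From Sunday to the next Wednesday is 3 days.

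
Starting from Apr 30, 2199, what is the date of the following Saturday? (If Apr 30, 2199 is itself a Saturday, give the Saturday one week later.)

May 4, 2199

Apr 30, 2199 is a Tuesday.
From Tuesday to the next Saturday is 4 days.
Apr 30, 2199 + 4 = May 4, 2199.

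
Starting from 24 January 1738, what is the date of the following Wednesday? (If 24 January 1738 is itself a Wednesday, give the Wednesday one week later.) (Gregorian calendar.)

January 29, 1738

Jan 24, 1738 is a Friday.
From Friday to the next Wednesday is 5 days.
Jan 24, 1738 + 5 = Jan 29, 1738.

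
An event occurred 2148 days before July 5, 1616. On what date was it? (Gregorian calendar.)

−366 (one year; includes Feb 29, 1616) → Jul 5, 1615 (1782 left).
−365 (one year) → Jul 5, 1614 (1417 left).
−365 (one year) → Jul 5, 1613 (1052 left).
−365 (one year) → Jul 5, 1612 (687 left).
−366 (one year; includes Feb 29, 1612) → Jul 5, 1611 (321 left).
−5 → Jun 30, 1611 (end of Jun, 30 days; 316 left).
−30 → May 31, 1611 (end of May, 31 days; 286 left).
−31 → Apr 30, 1611 (end of Apr, 30 days; 255 left).
−30 → Mar 31, 1611 (end of Mar, 31 days; 225 left).
−31 → Feb 28, 1611 (end of Feb, 28 days; 194 left).
−28 → Jan 31, 1611 (end of Jan, 31 days; 166 left).
−31 → Dec 31, 1610 (end of Dec, 31 days; 135 left).
−31 → Nov 30, 1610 (end of Nov, 30 days; 104 left).
−30 → Oct 31, 1610 (end of Oct, 31 days; 74 left).
−31 → Sep 30, 1610 (end of Sep, 30 days; 43 left).
−30 → Aug 31, 1610 (end of Aug, 31 days; 13 left).
−13 → Aug 18, 1610.

August 18, 1610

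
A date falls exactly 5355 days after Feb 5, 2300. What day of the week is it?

First find the weekday of Feb 5, 2300. Doomsday rule: the anchor day for the 2300s is Wednesday. For year 00: 0÷12 = 0 r 0, and 0÷4 = 0, so 0+0+0 = 0.
Wednesday + 0 ≡ Wednesday — that's 2300's doomsday.
In February the doomsday date is Feb 28 (2300 is not a leap year (divisible by 100 but not 400)).
Feb 5 is 23 days before Feb 28; 23 mod 7 = 2, so Wednesday − 2 = Monday.
5355 mod 7 = 0, so 5355 days after a Monday is Monday + 0 = Monday.

Monday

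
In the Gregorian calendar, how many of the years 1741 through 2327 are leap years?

141

Multiples of 4 in [1741,2327]: 146.
Of those, multiples of 100: 6 (not leap unless ÷400).
Multiples of 400: 1.
Leap years = 146 − 6 + 1 = 141.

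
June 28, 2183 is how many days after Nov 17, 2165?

6432

Nov 17, 2165 → Nov 17, 2166: 365 days.
Nov 17, 2166 → Nov 17, 2167: 365 days.
Nov 17, 2167 → Nov 17, 2168: 366 days (Feb 29, 2168 is in that span).
Nov 17, 2168 → Nov 17, 2169: 365 days.
Nov 17, 2169 → Nov 17, 2170: 365 days.
Nov 17, 2170 → Nov 17, 2171: 365 days.
Nov 17, 2171 → Nov 17, 2172: 366 days (Feb 29, 2172 is in that span).
Nov 17, 2172 → Nov 17, 2173: 365 days.
Nov 17, 2173 → Nov 17, 2174: 365 days.
Nov 17, 2174 → Nov 17, 2175: 365 days.
Nov 17, 2175 → Nov 17, 2176: 366 days (Feb 29, 2176 is in that span).
Nov 17, 2176 → Nov 17, 2177: 365 days.
Nov 17, 2177 → Nov 17, 2178: 365 days.
Nov 17, 2178 → Nov 17, 2179: 365 days.
Nov 17, 2179 → Nov 17, 2180: 366 days (Feb 29, 2180 is in that span).
Nov 17, 2180 → Nov 17, 2181: 365 days.
Nov 17, 2181 → Nov 17, 2182: 365 days.
Nov 17, 2182 → Dec 17, 2182: 30 days (November has 30).
Dec 17, 2182 → Jan 17, 2183: 31 days (December has 31).
Jan 17, 2183 → Feb 17, 2183: 31 days (January has 31).
Feb 17, 2183 → Mar 17, 2183: 28 days (February has 28).
Mar 17, 2183 → Apr 17, 2183: 31 days (March has 31).
Apr 17, 2183 → May 17, 2183: 30 days (April has 30).
May 17, 2183 → Jun 17, 2183: 31 days (May has 31).
Jun 17, 2183 → Jun 28, 2183: 11 days.
Total: 6432 days.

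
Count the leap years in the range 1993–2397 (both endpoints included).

Multiples of 4 in [1993,2397]: 101.
Of those, multiples of 100: 4 (not leap unless ÷400).
Multiples of 400: 1.
Leap years = 101 − 4 + 1 = 98.

98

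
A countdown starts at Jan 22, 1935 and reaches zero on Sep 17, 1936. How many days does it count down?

Jan 22, 1935 → Jan 22, 1936: 365 days.
Jan 22, 1936 → Feb 22, 1936: 31 days (January has 31).
Feb 22, 1936 → Mar 22, 1936: 29 days (February has 29).
Mar 22, 1936 → Apr 22, 1936: 31 days (March has 31).
Apr 22, 1936 → May 22, 1936: 30 days (April has 30).
May 22, 1936 → Jun 22, 1936: 31 days (May has 31).
Jun 22, 1936 → Jul 22, 1936: 30 days (June has 30).
Jul 22, 1936 → Aug 22, 1936: 31 days (July has 31).
Aug 22, 1936 → Sep 17, 1936: 26 days.
Total: 604 days.

604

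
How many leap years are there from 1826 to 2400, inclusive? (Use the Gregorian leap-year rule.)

Multiples of 4 in [1826,2400]: 144.
Of those, multiples of 100: 6 (not leap unless ÷400).
Multiples of 400: 2.
Leap years = 144 − 6 + 2 = 140.

140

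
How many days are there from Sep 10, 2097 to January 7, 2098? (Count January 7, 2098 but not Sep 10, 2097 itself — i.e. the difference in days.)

Sep 10, 2097 → Oct 10, 2097: 30 days (September has 30).
Oct 10, 2097 → Nov 10, 2097: 31 days (October has 31).
Nov 10, 2097 → Dec 10, 2097: 30 days (November has 30).
Dec 10, 2097 → Jan 7, 2098: 28 days.
Total: 119 days.

119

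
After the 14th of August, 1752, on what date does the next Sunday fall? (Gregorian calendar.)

August 20, 1752

Aug 14, 1752 is a Monday.
From Monday to the next Sunday is 6 days.
Aug 14, 1752 + 6 = Aug 20, 1752.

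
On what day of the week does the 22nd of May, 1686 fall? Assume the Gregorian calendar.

Doomsday rule: the anchor day for the 1600s is Tuesday. For year 86: 86÷12 = 7 r 2, and 2÷4 = 0, so 7+2+0 = 9.
Tuesday + 9 ≡ Thursday — that's 1686's doomsday.
In May the doomsday date is May 9.
May 22 is 13 days after May 9; 13 mod 7 = 6, so Thursday + 6 = Wednesday.

Wednesday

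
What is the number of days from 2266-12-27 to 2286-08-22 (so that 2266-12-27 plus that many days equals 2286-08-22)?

Dec 27, 2266 → Dec 27, 2267: 365 days.
Dec 27, 2267 → Dec 27, 2268: 366 days (Feb 29, 2268 is in that span).
Dec 27, 2268 → Dec 27, 2269: 365 days.
Dec 27, 2269 → Dec 27, 2270: 365 days.
Dec 27, 2270 → Dec 27, 2271: 365 days.
Dec 27, 2271 → Dec 27, 2272: 366 days (Feb 29, 2272 is in that span).
Dec 27, 2272 → Dec 27, 2273: 365 days.
Dec 27, 2273 → Dec 27, 2274: 365 days.
Dec 27, 2274 → Dec 27, 2275: 365 days.
Dec 27, 2275 → Dec 27, 2276: 366 days (Feb 29, 2276 is in that span).
Dec 27, 2276 → Dec 27, 2277: 365 days.
Dec 27, 2277 → Dec 27, 2278: 365 days.
Dec 27, 2278 → Dec 27, 2279: 365 days.
Dec 27, 2279 → Dec 27, 2280: 366 days (Feb 29, 2280 is in that span).
Dec 27, 2280 → Dec 27, 2281: 365 days.
Dec 27, 2281 → Dec 27, 2282: 365 days.
Dec 27, 2282 → Dec 27, 2283: 365 days.
Dec 27, 2283 → Dec 27, 2284: 366 days (Feb 29, 2284 is in that span).
Dec 27, 2284 → Dec 27, 2285: 365 days.
Dec 27, 2285 → Jan 27, 2286: 31 days (December has 31).
Jan 27, 2286 → Feb 27, 2286: 31 days (January has 31).
Feb 27, 2286 → Mar 27, 2286: 28 days (February has 28).
Mar 27, 2286 → Apr 27, 2286: 31 days (March has 31).
Apr 27, 2286 → May 27, 2286: 30 days (April has 30).
May 27, 2286 → Jun 27, 2286: 31 days (May has 31).
Jun 27, 2286 → Jul 27, 2286: 30 days (June has 30).
Jul 27, 2286 → Aug 22, 2286: 26 days.
Total: 7178 days.

7178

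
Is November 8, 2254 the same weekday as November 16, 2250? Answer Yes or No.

From Nov 16, 2250 to Nov 8, 2254 is 1453 days.
1453 mod 7 = 4, so they are different weekdays.
(Nov 16, 2250 is a Saturday; Nov 8, 2254 is a Wednesday.)

No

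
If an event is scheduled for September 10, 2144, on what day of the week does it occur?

Doomsday rule: the anchor day for the 2100s is Sunday. For year 44: 44÷12 = 3 r 8, and 8÷4 = 2, so 3+8+2 = 13.
Sunday + 13 ≡ Saturday — that's 2144's doomsday.
In September the doomsday date is Sep 5.
Sep 10 is 5 days after Sep 5; 5 mod 7 = 5, so Saturday + 5 = Thursday.

Thursday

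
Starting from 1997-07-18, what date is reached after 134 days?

Jul has 31 days: +14 → Aug 1, 1997 (120 left).
Aug has 31 days: +31 → Sep 1, 1997 (89 left).
Sep has 30 days: +30 → Oct 1, 1997 (59 left).
Oct has 31 days: +31 → Nov 1, 1997 (28 left).
+28 → Nov 29, 1997.

November 29, 1997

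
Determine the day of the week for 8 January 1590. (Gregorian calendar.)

Doomsday rule: the anchor day for the 1500s is Wednesday. For year 90: 90÷12 = 7 r 6, and 6÷4 = 1, so 7+6+1 = 14.
Wednesday + 14 ≡ Wednesday — that's 1590's doomsday.
In January the doomsday date is Jan 3 (1590 is not a leap year).
Jan 8 is 5 days after Jan 3; 5 mod 7 = 5, so Wednesday + 5 = Monday.

Monday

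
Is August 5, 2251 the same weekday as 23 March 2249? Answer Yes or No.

From Mar 23, 2249 to Aug 5, 2251 is 865 days.
865 mod 7 = 4, so they are different weekdays.
(Mar 23, 2249 is a Friday; Aug 5, 2251 is a Tuesday.)

No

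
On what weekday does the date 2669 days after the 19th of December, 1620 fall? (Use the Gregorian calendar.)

First find the weekday of Dec 19, 1620. Doomsday rule: the anchor day for the 1600s is Tuesday. For year 20: 20÷12 = 1 r 8, and 8÷4 = 2, so 1+8+2 = 11.
Tuesday + 11 ≡ Saturday — that's 1620's doomsday.
In December the doomsday date is Dec 12.
Dec 19 is 7 days after Dec 12; 7 mod 7 = 0, so Saturday + 0 = Saturday.
2669 mod 7 = 2, so 2669 days after a Saturday is Saturday + 2 = Monday.

Monday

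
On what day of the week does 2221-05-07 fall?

Doomsday rule: the anchor day for the 2200s is Friday. For year 21: 21÷12 = 1 r 9, and 9÷4 = 2, so 1+9+2 = 12.
Friday + 12 ≡ Wednesday — that's 2221's doomsday.
In May the doomsday date is May 9.
May 7 is 2 days before May 9; 2 mod 7 = 2, so Wednesday − 2 = Monday.

Monday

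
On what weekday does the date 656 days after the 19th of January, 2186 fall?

Tuesday

Jan 19, 2186 is a Thursday.
656 mod 7 = 5, so 656 days after a Thursday is Thursday + 5 = Tuesday.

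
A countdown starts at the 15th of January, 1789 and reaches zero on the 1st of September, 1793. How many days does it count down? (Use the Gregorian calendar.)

Jan 15, 1789 → Jan 15, 1790: 365 days.
Jan 15, 1790 → Jan 15, 1791: 365 days.
Jan 15, 1791 → Jan 15, 1792: 365 days.
Jan 15, 1792 → Jan 15, 1793: 366 days (Feb 29, 1792 is in that span).
Jan 15, 1793 → Feb 15, 1793: 31 days (January has 31).
Feb 15, 1793 → Mar 15, 1793: 28 days (February has 28).
Mar 15, 1793 → Apr 15, 1793: 31 days (March has 31).
Apr 15, 1793 → May 15, 1793: 30 days (April has 30).
May 15, 1793 → Jun 15, 1793: 31 days (May has 31).
Jun 15, 1793 → Jul 15, 1793: 30 days (June has 30).
Jul 15, 1793 → Aug 15, 1793: 31 days (July has 31).
Aug 15, 1793 → Sep 1, 1793: 17 days.
Total: 1690 days.

1690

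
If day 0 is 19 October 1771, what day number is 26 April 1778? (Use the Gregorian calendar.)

2381

Oct 19, 1771 → Oct 19, 1772: 366 days (Feb 29, 1772 is in that span).
Oct 19, 1772 → Oct 19, 1773: 365 days.
Oct 19, 1773 → Oct 19, 1774: 365 days.
Oct 19, 1774 → Oct 19, 1775: 365 days.
Oct 19, 1775 → Oct 19, 1776: 366 days (Feb 29, 1776 is in that span).
Oct 19, 1776 → Oct 19, 1777: 365 days.
Oct 19, 1777 → Nov 19, 1777: 31 days (October has 31).
Nov 19, 1777 → Dec 19, 1777: 30 days (November has 30).
Dec 19, 1777 → Jan 19, 1778: 31 days (December has 31).
Jan 19, 1778 → Feb 19, 1778: 31 days (January has 31).
Feb 19, 1778 → Mar 19, 1778: 28 days (February has 28).
Mar 19, 1778 → Apr 19, 1778: 31 days (March has 31).
Apr 19, 1778 → Apr 26, 1778: 7 days.
Total: 2381 days.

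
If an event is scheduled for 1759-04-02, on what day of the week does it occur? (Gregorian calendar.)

Monday

Doomsday rule: the anchor day for the 1700s is Sunday. For year 59: 59÷12 = 4 r 11, and 11÷4 = 2, so 4+11+2 = 17.
Sunday + 17 ≡ Wednesday — that's 1759's doomsday.
In April the doomsday date is Apr 4.
Apr 2 is 2 days before Apr 4; 2 mod 7 = 2, so Wednesday − 2 = Monday.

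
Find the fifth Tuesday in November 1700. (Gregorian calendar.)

November 30, 1700

November 1, 1700 is a Monday.
The first Tuesday is therefore November 2 (1 days later).
The fifth Tuesday is 2 + 4×7 = November 30.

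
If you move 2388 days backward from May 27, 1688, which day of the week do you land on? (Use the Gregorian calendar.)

Wednesday

First find the weekday of May 27, 1688. Doomsday rule: the anchor day for the 1600s is Tuesday. For year 88: 88÷12 = 7 r 4, and 4÷4 = 1, so 7+4+1 = 12.
Tuesday + 12 ≡ Sunday — that's 1688's doomsday.
In May the doomsday date is May 9.
May 27 is 18 days after May 9; 18 mod 7 = 4, so Sunday + 4 = Thursday.
2388 mod 7 = 1, so 2388 days before a Thursday is Thursday − 1 = Wednesday.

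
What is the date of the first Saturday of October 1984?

October 1, 1984 is a Monday.
The first Saturday is therefore October 6 (5 days later).

October 6, 1984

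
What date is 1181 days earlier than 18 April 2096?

January 23, 2093

−366 (one year; includes Feb 29, 2096) → Apr 18, 2095 (815 left).
−365 (one year) → Apr 18, 2094 (450 left).
−365 (one year) → Apr 18, 2093 (85 left).
−18 → Mar 31, 2093 (end of Mar, 31 days; 67 left).
−31 → Feb 28, 2093 (end of Feb, 28 days; 36 left).
−28 → Jan 31, 2093 (end of Jan, 31 days; 8 left).
−8 → Jan 23, 2093.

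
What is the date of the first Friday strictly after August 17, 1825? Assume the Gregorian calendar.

Aug 17, 1825 is a Wednesday.
From Wednesday to the next Friday is 2 days.
Aug 17, 1825 + 2 = Aug 19, 1825.

August 19, 1825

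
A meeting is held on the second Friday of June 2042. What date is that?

June 1, 2042 is a Sunday.
The first Friday is therefore June 6 (5 days later).
The second Friday is 6 + 1×7 = June 13.

June 13, 2042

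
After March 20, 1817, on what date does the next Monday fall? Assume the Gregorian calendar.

Mar 20, 1817 is a Thursday.
From Thursday to the next Monday is 4 days.
Mar 20, 1817 + 4 = Mar 24, 1817.

March 24, 1817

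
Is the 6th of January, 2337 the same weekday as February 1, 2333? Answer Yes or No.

From Feb 1, 2333 to Jan 6, 2337 is 1435 days.
1435 mod 7 = 0, so they are the same weekday.
(Feb 1, 2333 is a Wednesday; Jan 6, 2337 is a Wednesday.)

Yes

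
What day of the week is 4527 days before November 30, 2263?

Nov 30, 2263 is a Monday.
4527 mod 7 = 5, so 4527 days before a Monday is Monday − 5 = Wednesday.

Wednesday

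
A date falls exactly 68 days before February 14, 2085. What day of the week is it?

Feb 14, 2085 is a Wednesday.
68 mod 7 = 5, so 68 days before a Wednesday is Wednesday − 5 = Friday.

Friday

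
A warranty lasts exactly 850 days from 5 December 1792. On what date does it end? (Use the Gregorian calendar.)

+365 (one year) → Dec 5, 1793 (485 left).
+365 (one year) → Dec 5, 1794 (120 left).
Dec has 31 days: +27 → Jan 1, 1795 (93 left).
Jan has 31 days: +31 → Feb 1, 1795 (62 left).
Feb has 28 days: +28 → Mar 1, 1795 (34 left).
Mar has 31 days: +31 → Apr 1, 1795 (3 left).
+3 → Apr 4, 1795.

April 4, 1795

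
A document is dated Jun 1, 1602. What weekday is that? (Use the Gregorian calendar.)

Doomsday rule: the anchor day for the 1600s is Tuesday. For year 02: 2÷12 = 0 r 2, and 2÷4 = 0, so 0+2+0 = 2.
Tuesday + 2 ≡ Thursday — that's 1602's doomsday.
In June the doomsday date is Jun 6.
Jun 1 is 5 days before Jun 6; 5 mod 7 = 5, so Thursday − 5 = Saturday.

Saturday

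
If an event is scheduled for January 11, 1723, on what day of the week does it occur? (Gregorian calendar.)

Monday

Doomsday rule: the anchor day for the 1700s is Sunday. For year 23: 23÷12 = 1 r 11, and 11÷4 = 2, so 1+11+2 = 14.
Sunday + 14 ≡ Sunday — that's 1723's doomsday.
In January the doomsday date is Jan 3 (1723 is not a leap year).
Jan 11 is 8 days after Jan 3; 8 mod 7 = 1, so Sunday + 1 = Monday.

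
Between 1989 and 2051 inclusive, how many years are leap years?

15

Multiples of 4 in [1989,2051]: 15.
Of those, multiples of 100: 1 (not leap unless ÷400).
Multiples of 400: 1.
Leap years = 15 − 1 + 1 = 15.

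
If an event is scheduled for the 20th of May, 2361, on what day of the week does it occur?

Saturday

Doomsday rule: the anchor day for the 2300s is Wednesday. For year 61: 61÷12 = 5 r 1, and 1÷4 = 0, so 5+1+0 = 6.
Wednesday + 6 ≡ Tuesday — that's 2361's doomsday.
In May the doomsday date is May 9.
May 20 is 11 days after May 9; 11 mod 7 = 4, so Tuesday + 4 = Saturday.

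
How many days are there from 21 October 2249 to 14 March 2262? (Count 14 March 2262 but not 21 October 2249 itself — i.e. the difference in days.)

4527

Oct 21, 2249 → Oct 21, 2250: 365 days.
Oct 21, 2250 → Oct 21, 2251: 365 days.
Oct 21, 2251 → Oct 21, 2252: 366 days (Feb 29, 2252 is in that span).
Oct 21, 2252 → Oct 21, 2253: 365 days.
Oct 21, 2253 → Oct 21, 2254: 365 days.
Oct 21, 2254 → Oct 21, 2255: 365 days.
Oct 21, 2255 → Oct 21, 2256: 366 days (Feb 29, 2256 is in that span).
Oct 21, 2256 → Oct 21, 2257: 365 days.
Oct 21, 2257 → Oct 21, 2258: 365 days.
Oct 21, 2258 → Oct 21, 2259: 365 days.
Oct 21, 2259 → Oct 21, 2260: 366 days (Feb 29, 2260 is in that span).
Oct 21, 2260 → Oct 21, 2261: 365 days.
Oct 21, 2261 → Nov 21, 2261: 31 days (October has 31).
Nov 21, 2261 → Dec 21, 2261: 30 days (November has 30).
Dec 21, 2261 → Jan 21, 2262: 31 days (December has 31).
Jan 21, 2262 → Feb 21, 2262: 31 days (January has 31).
Feb 21, 2262 → Mar 14, 2262: 21 days.
Total: 4527 days.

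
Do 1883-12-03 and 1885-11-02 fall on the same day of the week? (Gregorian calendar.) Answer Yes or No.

From Dec 3, 1883 to Nov 2, 1885 is 700 days.
700 mod 7 = 0, so they are the same weekday.
(Dec 3, 1883 is a Monday; Nov 2, 1885 is a Monday.)

Yes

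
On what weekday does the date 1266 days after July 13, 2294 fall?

Thursday

Jul 13, 2294 is a Friday.
1266 mod 7 = 6, so 1266 days after a Friday is Friday + 6 = Thursday.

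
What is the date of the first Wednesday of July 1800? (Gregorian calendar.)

July 1, 1800 is a Tuesday.
The first Wednesday is therefore July 2 (1 days later).

July 2, 1800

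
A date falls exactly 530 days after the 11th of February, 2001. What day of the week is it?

Friday

First find the weekday of Feb 11, 2001. Doomsday rule: the anchor day for the 2000s is Tuesday. For year 01: 1÷12 = 0 r 1, and 1÷4 = 0, so 0+1+0 = 1.
Tuesday + 1 ≡ Wednesday — that's 2001's doomsday.
In February the doomsday date is Feb 28 (2001 is not a leap year).
Feb 11 is 17 days before Feb 28; 17 mod 7 = 3, so Wednesday − 3 = Sunday.
530 mod 7 = 5, so 530 days after a Sunday is Sunday + 5 = Friday.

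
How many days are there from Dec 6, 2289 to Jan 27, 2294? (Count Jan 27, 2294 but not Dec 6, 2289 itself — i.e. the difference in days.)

Dec 6, 2289 → Dec 6, 2290: 365 days.
Dec 6, 2290 → Dec 6, 2291: 365 days.
Dec 6, 2291 → Dec 6, 2292: 366 days (Feb 29, 2292 is in that span).
Dec 6, 2292 → Dec 6, 2293: 365 days.
Dec 6, 2293 → Jan 6, 2294: 31 days (December has 31).
Jan 6, 2294 → Jan 27, 2294: 21 days.
Total: 1513 days.

1513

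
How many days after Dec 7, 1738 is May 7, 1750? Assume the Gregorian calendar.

4169

Dec 7, 1738 → Dec 7, 1739: 365 days.
Dec 7, 1739 → Dec 7, 1740: 366 days (Feb 29, 1740 is in that span).
Dec 7, 1740 → Dec 7, 1741: 365 days.
Dec 7, 1741 → Dec 7, 1742: 365 days.
Dec 7, 1742 → Dec 7, 1743: 365 days.
Dec 7, 1743 → Dec 7, 1744: 366 days (Feb 29, 1744 is in that span).
Dec 7, 1744 → Dec 7, 1745: 365 days.
Dec 7, 1745 → Dec 7, 1746: 365 days.
Dec 7, 1746 → Dec 7, 1747: 365 days.
Dec 7, 1747 → Dec 7, 1748: 366 days (Feb 29, 1748 is in that span).
Dec 7, 1748 → Dec 7, 1749: 365 days.
Dec 7, 1749 → Jan 7, 1750: 31 days (December has 31).
Jan 7, 1750 → Feb 7, 1750: 31 days (January has 31).
Feb 7, 1750 → Mar 7, 1750: 28 days (February has 28).
Mar 7, 1750 → Apr 7, 1750: 31 days (March has 31).
Apr 7, 1750 → May 7, 1750: 30 days.
Total: 4169 days.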